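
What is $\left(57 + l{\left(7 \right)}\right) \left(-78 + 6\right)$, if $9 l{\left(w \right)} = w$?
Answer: $-4160$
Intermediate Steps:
$l{\left(w \right)} = \frac{w}{9}$
$\left(57 + l{\left(7 \right)}\right) \left(-78 + 6\right) = \left(57 + \frac{1}{9} \cdot 7\right) \left(-78 + 6\right) = \left(57 + \frac{7}{9}\right) \left(-72\right) = \frac{520}{9} \left(-72\right) = -4160$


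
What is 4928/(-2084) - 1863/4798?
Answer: -6881759/2499758 ≈ -2.7530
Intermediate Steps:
4928/(-2084) - 1863/4798 = 4928*(-1/2084) - 1863*1/4798 = -1232/521 - 1863/4798 = -6881759/2499758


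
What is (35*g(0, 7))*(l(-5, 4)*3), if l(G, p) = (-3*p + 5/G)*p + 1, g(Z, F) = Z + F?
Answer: -37485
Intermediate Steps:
g(Z, F) = F + Z
l(G, p) = 1 + p*(-3*p + 5/G) (l(G, p) = p*(-3*p + 5/G) + 1 = 1 + p*(-3*p + 5/G))
(35*g(0, 7))*(l(-5, 4)*3) = (35*(7 + 0))*((1 - 3*4**2 + 5*4/(-5))*3) = (35*7)*((1 - 3*16 + 5*4*(-1/5))*3) = 245*((1 - 48 - 4)*3) = 245*(-51*3) = 245*(-153) = -37485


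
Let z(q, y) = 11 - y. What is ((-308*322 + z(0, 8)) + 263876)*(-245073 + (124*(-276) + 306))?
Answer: -45950654673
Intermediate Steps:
((-308*322 + z(0, 8)) + 263876)*(-245073 + (124*(-276) + 306)) = ((-308*322 + (11 - 1*8)) + 263876)*(-245073 + (124*(-276) + 306)) = ((-99176 + (11 - 8)) + 263876)*(-245073 + (-34224 + 306)) = ((-99176 + 3) + 263876)*(-245073 - 33918) = (-99173 + 263876)*(-278991) = 164703*(-278991) = -45950654673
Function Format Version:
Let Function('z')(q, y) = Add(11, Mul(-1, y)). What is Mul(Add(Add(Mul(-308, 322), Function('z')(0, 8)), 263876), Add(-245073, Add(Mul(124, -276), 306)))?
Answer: -45950654673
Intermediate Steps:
Mul(Add(Add(Mul(-308, 322), Function('z')(0, 8)), 263876), Add(-245073, Add(Mul(124, -276), 306))) = Mul(Add(Add(Mul(-308, 322), Add(11, Mul(-1, 8))), 263876), Add(-245073, Add(Mul(124, -276), 306))) = Mul(Add(Add(-99176, Add(11, -8)), 263876), Add(-245073, Add(-34224, 306))) = Mul(Add(Add(-99176, 3), 263876), Add(-245073, -33918)) = Mul(Add(-99173, 263876), -278991) = Mul(164703, -278991) = -45950654673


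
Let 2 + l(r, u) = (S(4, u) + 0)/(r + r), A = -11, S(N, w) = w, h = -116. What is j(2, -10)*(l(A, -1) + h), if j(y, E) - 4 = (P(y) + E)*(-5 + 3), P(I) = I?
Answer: -25950/11 ≈ -2359.1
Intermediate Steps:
j(y, E) = 4 - 2*E - 2*y (j(y, E) = 4 + (y + E)*(-5 + 3) = 4 + (E + y)*(-2) = 4 + (-2*E - 2*y) = 4 - 2*E - 2*y)
l(r, u) = -2 + u/(2*r) (l(r, u) = -2 + (u + 0)/(r + r) = -2 + u/((2*r)) = -2 + u*(1/(2*r)) = -2 + u/(2*r))
j(2, -10)*(l(A, -1) + h) = (4 - 2*(-10) - 2*2)*((-2 + (1/2)*(-1)/(-11)) - 116) = (4 + 20 - 4)*((-2 + (1/2)*(-1)*(-1/11)) - 116) = 20*((-2 + 1/22) - 116) = 20*(-43/22 - 116) = 20*(-2595/22) = -25950/11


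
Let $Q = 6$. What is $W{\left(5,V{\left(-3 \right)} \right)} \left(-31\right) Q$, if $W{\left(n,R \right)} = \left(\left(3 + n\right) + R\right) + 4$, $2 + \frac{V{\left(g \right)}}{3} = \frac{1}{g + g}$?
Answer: $-1023$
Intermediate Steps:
$V{\left(g \right)} = -6 + \frac{3}{2 g}$ ($V{\left(g \right)} = -6 + \frac{3}{g + g} = -6 + \frac{3}{2 g}$)
$W{\left(n,R \right)} = 7 + R + n$ ($W{\left(n,R \right)} = \left(3 + R + n\right) + 4 = 7 + R + n$)
$W{\left(5,V{\left(-3 \right)} \right)} \left(-31\right) Q = \left(7 - \left(6 - \frac{3}{2 \left(-3\right)}\right) + 5\right) \left(-31\right) 6 = \left(7 + \left(-6 + \frac{3}{2} \left(- \frac{1}{3}\right)\right) + 5\right) \left(-31\right) 6 = \left(7 - \frac{13}{2} + 5\right) \left(-31\right) 6 = \frac{11}{2} \left(-31\right) 6 = \left(- \frac{341}{2}\right) 6 = -1023$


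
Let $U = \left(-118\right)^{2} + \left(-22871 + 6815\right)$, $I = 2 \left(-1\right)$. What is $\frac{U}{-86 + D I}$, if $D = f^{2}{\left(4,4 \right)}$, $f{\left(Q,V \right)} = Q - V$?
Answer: $\frac{1066}{43} \approx 24.791$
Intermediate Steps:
$I = -2$
$D = 0$ ($D = \left(4 - 4\right)^{2} = 0^{2} = 0$)
$U = -2132$ ($U = 13924 - 16056 = -2132$)
$\frac{U}{-86 + D I} = - \frac{2132}{-86 + 0 \left(-2\right)} = - \frac{2132}{-86 + 0} = - \frac{2132}{-86} = \left(-2132\right) \left(- \frac{1}{86}\right) = \frac{1066}{43}$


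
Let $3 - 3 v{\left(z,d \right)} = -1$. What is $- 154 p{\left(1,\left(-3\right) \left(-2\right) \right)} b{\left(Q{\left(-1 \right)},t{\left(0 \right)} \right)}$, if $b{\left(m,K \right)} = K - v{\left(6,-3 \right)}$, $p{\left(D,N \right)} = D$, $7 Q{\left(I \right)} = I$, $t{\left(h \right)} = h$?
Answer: $\frac{616}{3} \approx 205.33$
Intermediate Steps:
$Q{\left(I \right)} = \frac{I}{7}$
$v{\left(z,d \right)} = \frac{4}{3}$ ($v{\left(z,d \right)} = 1 - - \frac{1}{3} = 1 + \frac{1}{3} = \frac{4}{3}$)
$b{\left(m,K \right)} = - \frac{4}{3} + K$ ($b{\left(m,K \right)} = K - \frac{4}{3} = - \frac{4}{3} + K$)
$- 154 p{\left(1,\left(-3\right) \left(-2\right) \right)} b{\left(Q{\left(-1 \right)},t{\left(0 \right)} \right)} = \left(-154\right) 1 \left(- \frac{4}{3} + 0\right) = \left(-154\right) \left(- \frac{4}{3}\right) = \frac{616}{3}$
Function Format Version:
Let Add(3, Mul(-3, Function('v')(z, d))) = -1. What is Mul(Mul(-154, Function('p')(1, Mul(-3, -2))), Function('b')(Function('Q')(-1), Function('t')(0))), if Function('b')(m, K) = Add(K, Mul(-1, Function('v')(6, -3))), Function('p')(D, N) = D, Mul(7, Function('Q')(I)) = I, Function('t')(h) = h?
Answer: Rational(616, 3) ≈ 205.33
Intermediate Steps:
Function('Q')(I) = Mul(Rational(1, 7), I)
Function('v')(z, d) = Rational(4, 3) (Function('v')(z, d) = Add(1, Mul(Rational(-1, 3), -1)) = Add(1, Rational(1, 3)) = Rational(4, 3))
Function('b')(m, K) = Add(Rational(-4, 3), K) (Function('b')(m, K) = Add(K, Mul(-1, Rational(4, 3))) = Add(K, Rational(-4, 3)) = Add(Rational(-4, 3), K))
Mul(Mul(-154, Function('p')(1, Mul(-3, -2))), Function('b')(Function('Q')(-1), Function('t')(0))) = Mul(Mul(-154, 1), Add(Rational(-4, 3), 0)) = Mul(-154, Rational(-4, 3)) = Rational(616, 3)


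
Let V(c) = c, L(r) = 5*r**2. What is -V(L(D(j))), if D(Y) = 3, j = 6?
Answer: -45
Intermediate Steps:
-V(L(D(j))) = -5*3**2 = -5*9 = -1*45 = -45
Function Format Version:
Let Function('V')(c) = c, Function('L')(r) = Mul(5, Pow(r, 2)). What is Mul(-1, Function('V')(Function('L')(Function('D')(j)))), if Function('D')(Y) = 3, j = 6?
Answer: -45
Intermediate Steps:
Mul(-1, Function('V')(Function('L')(Function('D')(j)))) = Mul(-1, Mul(5, Pow(3, 2))) = Mul(-1, Mul(5, 9)) = Mul(-1, 45) = -45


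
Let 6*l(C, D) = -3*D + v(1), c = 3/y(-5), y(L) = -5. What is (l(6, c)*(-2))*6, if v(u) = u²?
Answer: -28/5 ≈ -5.6000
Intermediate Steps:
c = -⅗ (c = 3/(-5) = 3*(-⅕) = -⅗ ≈ -0.60000)
l(C, D) = ⅙ - D/2 (l(C, D) = (-3*D + 1²)/6 = (-3*D + 1)/6 = (1 - 3*D)/6 = ⅙ - D/2)
(l(6, c)*(-2))*6 = ((⅙ - ½*(-⅗))*(-2))*6 = ((⅙ + 3/10)*(-2))*6 = ((7/15)*(-2))*6 = -14/15*6 = -28/5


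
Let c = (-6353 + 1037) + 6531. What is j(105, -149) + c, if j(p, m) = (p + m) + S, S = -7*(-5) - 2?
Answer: 1204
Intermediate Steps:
S = 33 (S = 35 - 2 = 33)
j(p, m) = 33 + m + p (j(p, m) = (p + m) + 33 = (m + p) + 33 = 33 + m + p)
c = 1215 (c = -5316 + 6531 = 1215)
j(105, -149) + c = (33 - 149 + 105) + 1215 = -11 + 1215 = 1204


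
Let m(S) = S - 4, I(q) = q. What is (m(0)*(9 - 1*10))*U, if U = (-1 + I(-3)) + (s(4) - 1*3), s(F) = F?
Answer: -12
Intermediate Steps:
m(S) = -4 + S
U = -3 (U = (-1 - 3) + (4 - 1*3) = -4 + (4 - 3) = -4 + 1 = -3)
(m(0)*(9 - 1*10))*U = ((-4 + 0)*(9 - 1*10))*(-3) = -4*(9 - 10)*(-3) = -4*(-1)*(-3) = 4*(-3) = -12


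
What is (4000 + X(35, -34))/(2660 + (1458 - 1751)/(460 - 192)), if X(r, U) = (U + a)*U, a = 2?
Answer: 454528/237529 ≈ 1.9136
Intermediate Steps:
X(r, U) = U*(2 + U) (X(r, U) = (U + 2)*U = (2 + U)*U = U*(2 + U))
(4000 + X(35, -34))/(2660 + (1458 - 1751)/(460 - 192)) = (4000 - 34*(2 - 34))/(2660 + (1458 - 1751)/(460 - 192)) = (4000 - 34*(-32))/(2660 - 293/268) = (4000 + 1088)/(2660 - 293*1/268) = 5088/(2660 - 293/268) = 5088/(712587/268) = 5088*(268/712587) = 454528/237529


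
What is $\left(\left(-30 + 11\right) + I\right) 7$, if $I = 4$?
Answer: $-105$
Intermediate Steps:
$\left(\left(-30 + 11\right) + I\right) 7 = \left(\left(-30 + 11\right) + 4\right) 7 = \left(-19 + 4\right) 7 = \left(-15\right) 7 = -105$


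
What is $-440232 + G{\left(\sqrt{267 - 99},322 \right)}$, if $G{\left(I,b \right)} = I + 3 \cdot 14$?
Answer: $-440190 + 2 \sqrt{42} \approx -4.4018 \cdot 10^{5}$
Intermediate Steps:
$G{\left(I,b \right)} = 42 + I$ ($G{\left(I,b \right)} = I + 42 = 42 + I$)
$-440232 + G{\left(\sqrt{267 - 99},322 \right)} = -440232 + \left(42 + \sqrt{267 - 99}\right) = -440232 + \left(42 + \sqrt{168}\right) = -440232 + \left(42 + 2 \sqrt{42}\right) = -440190 + 2 \sqrt{42}$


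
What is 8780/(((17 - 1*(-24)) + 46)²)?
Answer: 8780/7569 ≈ 1.1600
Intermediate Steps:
8780/(((17 - 1*(-24)) + 46)²) = 8780/(((17 + 24) + 46)²) = 8780/((41 + 46)²) = 8780/(87²) = 8780/7569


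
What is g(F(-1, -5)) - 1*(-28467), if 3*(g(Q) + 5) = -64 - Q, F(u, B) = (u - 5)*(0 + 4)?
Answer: 85346/3 ≈ 28449.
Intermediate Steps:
F(u, B) = -20 + 4*u (F(u, B) = (-5 + u)*4 = -20 + 4*u)
g(Q) = -79/3 - Q/3 (g(Q) = -5 + (-64 - Q)/3 = -5 + (-64/3 - Q/3) = -79/3 - Q/3)
g(F(-1, -5)) - 1*(-28467) = (-79/3 - (-20 + 4*(-1))/3) - 1*(-28467) = (-79/3 - (-20 - 4)/3) + 28467 = (-79/3 - ⅓*(-24)) + 28467 = (-79/3 + 8) + 28467 = -55/3 + 28467 = 85346/3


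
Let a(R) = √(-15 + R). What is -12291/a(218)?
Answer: -12291*√203/203 ≈ -862.66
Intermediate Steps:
-12291/a(218) = -12291/√(-15 + 218) = -12291*√203/203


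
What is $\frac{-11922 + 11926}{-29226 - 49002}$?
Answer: $- \frac{1}{19557} \approx -5.1133 \cdot 10^{-5}$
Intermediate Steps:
$\frac{-11922 + 11926}{-29226 - 49002} = \frac{4}{-78228} = 4 \left(- \frac{1}{78228}\right) = - \frac{1}{19557}$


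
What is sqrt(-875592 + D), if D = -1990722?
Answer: I*sqrt(2866314) ≈ 1693.0*I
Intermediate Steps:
sqrt(-875592 + D) = sqrt(-875592 - 1990722) = sqrt(-2866314) = I*sqrt(2866314)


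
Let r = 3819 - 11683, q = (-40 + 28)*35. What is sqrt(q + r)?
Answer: 2*I*sqrt(2071) ≈ 91.016*I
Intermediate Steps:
q = -420 (q = -12*35 = -420)
r = -7864
sqrt(q + r) = sqrt(-420 - 7864) = sqrt(-8284) = 2*I*sqrt(2071)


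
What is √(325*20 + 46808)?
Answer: 2*√13327 ≈ 230.89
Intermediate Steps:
√(325*20 + 46808) = √(6500 + 46808) = √53308 = 2*√13327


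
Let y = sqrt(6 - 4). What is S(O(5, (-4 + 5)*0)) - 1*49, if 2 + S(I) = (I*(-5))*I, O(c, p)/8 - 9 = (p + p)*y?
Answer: -25971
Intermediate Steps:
y = sqrt(2) ≈ 1.4142
O(c, p) = 72 + 16*p*sqrt(2) (O(c, p) = 72 + 8*((p + p)*sqrt(2)) = 72 + 8*((2*p)*sqrt(2)) = 72 + 8*(2*p*sqrt(2)) = 72 + 16*p*sqrt(2))
S(I) = -2 - 5*I**2 (S(I) = -2 + (I*(-5))*I = -2 + (-5*I)*I = -2 - 5*I**2)
S(O(5, (-4 + 5)*0)) - 1*49 = (-2 - 5*(72 + 16*((-4 + 5)*0)*sqrt(2))**2) - 1*49 = (-2 - 5*(72 + 16*(1*0)*sqrt(2))**2) - 49 = (-2 - 5*(72 + 16*0*sqrt(2))**2) - 49 = (-2 - 5*(72 + 0)**2) - 49 = (-2 - 5*72**2) - 49 = (-2 - 5*5184) - 49 = (-2 - 25920) - 49 = -25922 - 49 = -25971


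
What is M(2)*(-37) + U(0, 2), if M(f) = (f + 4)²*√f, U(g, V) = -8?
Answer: -8 - 1332*√2 ≈ -1891.7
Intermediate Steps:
M(f) = √f*(4 + f)² (M(f) = (4 + f)²*√f = √f*(4 + f)²)
M(2)*(-37) + U(0, 2) = (√2*(4 + 2)²)*(-37) - 8 = (√2*6²)*(-37) - 8 = (√2*36)*(-37) - 8 = (36*√2)*(-37) - 8 = -1332*√2 - 8 = -8 - 1332*√2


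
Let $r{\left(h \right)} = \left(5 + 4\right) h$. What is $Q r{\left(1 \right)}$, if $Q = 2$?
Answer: $18$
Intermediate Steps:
$r{\left(h \right)} = 9 h$
$Q r{\left(1 \right)} = 2 \cdot 9 \cdot 1 = 2 \cdot 9 = 18$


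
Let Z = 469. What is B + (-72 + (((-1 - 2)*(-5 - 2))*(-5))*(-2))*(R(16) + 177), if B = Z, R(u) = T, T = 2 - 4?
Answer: 24619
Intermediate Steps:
T = -2
R(u) = -2
B = 469
B + (-72 + (((-1 - 2)*(-5 - 2))*(-5))*(-2))*(R(16) + 177) = 469 + (-72 + (((-1 - 2)*(-5 - 2))*(-5))*(-2))*(-2 + 177) = 469 + (-72 + (-3*(-7)*(-5))*(-2))*175 = 469 + (-72 + (21*(-5))*(-2))*175 = 469 + (-72 - 105*(-2))*175 = 469 + (-72 + 210)*175 = 469 + 138*175 = 469 + 24150 = 24619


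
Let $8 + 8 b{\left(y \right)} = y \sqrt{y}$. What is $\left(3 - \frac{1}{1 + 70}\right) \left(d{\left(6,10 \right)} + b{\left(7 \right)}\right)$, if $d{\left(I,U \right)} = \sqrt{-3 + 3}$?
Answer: $- \frac{212}{71} + \frac{371 \sqrt{7}}{142} \approx 3.9266$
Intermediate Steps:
$b{\left(y \right)} = -1 + \frac{y^{\frac{3}{2}}}{8}$ ($b{\left(y \right)} = -1 + \frac{y \sqrt{y}}{8} = -1 + \frac{y^{\frac{3}{2}}}{8}$)
$d{\left(I,U \right)} = 0$ ($d{\left(I,U \right)} = \sqrt{0} = 0$)
$\left(3 - \frac{1}{1 + 70}\right) \left(d{\left(6,10 \right)} + b{\left(7 \right)}\right) = \left(3 - \frac{1}{1 + 70}\right) \left(0 - \left(1 - \frac{7^{\frac{3}{2}}}{8}\right)\right) = \left(3 - \frac{1}{71}\right) \left(0 - \left(1 - \frac{7 \sqrt{7}}{8}\right)\right) = \left(3 - \frac{1}{71}\right) \left(-1 + \frac{7 \sqrt{7}}{8}\right) = \frac{212 \left(-1 + \frac{7 \sqrt{7}}{8}\right)}{71} = - \frac{212}{71} + \frac{371 \sqrt{7}}{142}$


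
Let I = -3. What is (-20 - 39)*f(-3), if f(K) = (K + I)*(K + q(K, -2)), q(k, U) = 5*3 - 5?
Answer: 2478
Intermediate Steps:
q(k, U) = 10 (q(k, U) = 15 - 5 = 10)
f(K) = (-3 + K)*(10 + K) (f(K) = (K - 3)*(K + 10) = (-3 + K)*(10 + K))
(-20 - 39)*f(-3) = (-20 - 39)*(-30 + (-3)**2 + 7*(-3)) = -59*(-30 + 9 - 21) = -59*(-42) = 2478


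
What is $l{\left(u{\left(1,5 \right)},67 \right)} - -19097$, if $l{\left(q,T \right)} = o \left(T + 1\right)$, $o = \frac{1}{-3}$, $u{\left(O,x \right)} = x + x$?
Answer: $\frac{57223}{3} \approx 19074.0$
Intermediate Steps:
$u{\left(O,x \right)} = 2 x$
$o = - \frac{1}{3} \approx -0.33333$
$l{\left(q,T \right)} = - \frac{1}{3} - \frac{T}{3}$ ($l{\left(q,T \right)} = - \frac{T + 1}{3} = - \frac{1 + T}{3} = - \frac{1}{3} - \frac{T}{3}$)
$l{\left(u{\left(1,5 \right)},67 \right)} - -19097 = \left(- \frac{1}{3} - \frac{67}{3}\right) - -19097 = \left(- \frac{1}{3} - \frac{67}{3}\right) + 19097 = - \frac{68}{3} + 19097 = \frac{57223}{3}$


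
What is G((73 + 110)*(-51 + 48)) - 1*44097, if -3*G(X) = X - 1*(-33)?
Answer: -43925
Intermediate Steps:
G(X) = -11 - X/3 (G(X) = -(X - 1*(-33))/3 = -(X + 33)/3 = -(33 + X)/3 = -11 - X/3)
G((73 + 110)*(-51 + 48)) - 1*44097 = (-11 - (73 + 110)*(-51 + 48)/3) - 1*44097 = (-11 - 61*(-3)) - 44097 = (-11 - ⅓*(-549)) - 44097 = (-11 + 183) - 44097 = 172 - 44097 = -43925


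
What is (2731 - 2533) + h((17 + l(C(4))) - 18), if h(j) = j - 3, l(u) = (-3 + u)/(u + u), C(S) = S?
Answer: 1553/8 ≈ 194.13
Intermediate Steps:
l(u) = (-3 + u)/(2*u) (l(u) = (-3 + u)/((2*u)) = (-3 + u)*(1/(2*u)) = (-3 + u)/(2*u))
h(j) = -3 + j
(2731 - 2533) + h((17 + l(C(4))) - 18) = (2731 - 2533) + (-3 + ((17 + (½)*(-3 + 4)/4) - 18)) = 198 + (-3 + ((17 + (½)*(¼)*1) - 18)) = 198 + (-3 + ((17 + ⅛) - 18)) = 198 + (-3 + (137/8 - 18)) = 198 + (-3 - 7/8) = 198 - 31/8 = 1553/8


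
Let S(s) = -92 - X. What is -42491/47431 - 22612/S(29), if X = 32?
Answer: 266810222/1470361 ≈ 181.46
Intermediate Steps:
S(s) = -124 (S(s) = -92 - 1*32 = -92 - 32 = -124)
-42491/47431 - 22612/S(29) = -42491/47431 - 22612/(-124) = -42491*1/47431 - 22612*(-1/124) = -42491/47431 + 5653/31 = 266810222/1470361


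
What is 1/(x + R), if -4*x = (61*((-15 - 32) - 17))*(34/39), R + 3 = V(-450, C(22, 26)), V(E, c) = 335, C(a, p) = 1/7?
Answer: 39/46132 ≈ 0.00084540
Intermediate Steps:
C(a, p) = ⅐
R = 332 (R = -3 + 335 = 332)
x = 33184/39 (x = -61*((-15 - 32) - 17)*34/39/4 = -61*(-47 - 17)*34*(1/39)/4 = -61*(-64)*34/(4*39) = -(-976)*34/39 = -¼*(-132736/39) = 33184/39 ≈ 850.87)
1/(x + R) = 1/(33184/39 + 332) = 1/(46132/39) = 39/46132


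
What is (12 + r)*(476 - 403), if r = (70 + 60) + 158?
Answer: 21900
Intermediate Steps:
r = 288 (r = 130 + 158 = 288)
(12 + r)*(476 - 403) = (12 + 288)*(476 - 403) = 300*73 = 21900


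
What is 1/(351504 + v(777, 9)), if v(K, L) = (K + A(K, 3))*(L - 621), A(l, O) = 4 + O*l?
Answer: -1/1553040 ≈ -6.4390e-7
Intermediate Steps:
v(K, L) = (-621 + L)*(4 + 4*K) (v(K, L) = (K + (4 + 3*K))*(L - 621) = (4 + 4*K)*(-621 + L) = (-621 + L)*(4 + 4*K))
1/(351504 + v(777, 9)) = 1/(351504 + (-2484 - 2484*777 + 4*9 + 4*777*9)) = 1/(351504 + (-2484 - 1930068 + 36 + 27972)) = 1/(351504 - 1904544) = 1/(-1553040) = -1/1553040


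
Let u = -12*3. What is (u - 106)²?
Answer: 20164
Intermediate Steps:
u = -36
(u - 106)² = (-36 - 106)² = (-142)² = 20164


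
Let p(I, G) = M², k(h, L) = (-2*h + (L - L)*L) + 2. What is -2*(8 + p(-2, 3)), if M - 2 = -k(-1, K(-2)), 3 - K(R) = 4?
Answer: -24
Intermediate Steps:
K(R) = -1 (K(R) = 3 - 1*4 = 3 - 4 = -1)
k(h, L) = 2 - 2*h (k(h, L) = (-2*h + 0*L) + 2 = (-2*h + 0) + 2 = -2*h + 2 = 2 - 2*h)
M = -2 (M = 2 - (2 - 2*(-1)) = 2 - (2 + 2) = 2 - 1*4 = 2 - 4 = -2)
p(I, G) = 4 (p(I, G) = (-2)² = 4)
-2*(8 + p(-2, 3)) = -2*(8 + 4) = -2*12 = -24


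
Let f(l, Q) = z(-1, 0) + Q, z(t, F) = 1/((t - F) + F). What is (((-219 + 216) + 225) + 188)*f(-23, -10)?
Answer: -4510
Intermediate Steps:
z(t, F) = 1/t
f(l, Q) = -1 + Q (f(l, Q) = 1/(-1) + Q = -1 + Q)
(((-219 + 216) + 225) + 188)*f(-23, -10) = (((-219 + 216) + 225) + 188)*(-1 - 10) = ((-3 + 225) + 188)*(-11) = (222 + 188)*(-11) = 410*(-11) = -4510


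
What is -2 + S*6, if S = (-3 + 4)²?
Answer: 4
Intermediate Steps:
S = 1 (S = 1² = 1)
-2 + S*6 = -2 + 1*6 = -2 + 6 = 4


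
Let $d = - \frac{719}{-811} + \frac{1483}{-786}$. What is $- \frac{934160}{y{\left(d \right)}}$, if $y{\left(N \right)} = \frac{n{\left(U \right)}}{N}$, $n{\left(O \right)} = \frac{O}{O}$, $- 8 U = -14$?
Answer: $\frac{297800399320}{318723} \approx 9.3436 \cdot 10^{5}$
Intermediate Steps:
$U = \frac{7}{4}$ ($U = \left(- \frac{1}{8}\right) \left(-14\right) = \frac{7}{4} \approx 1.75$)
$d = - \frac{637579}{637446}$ ($d = \left(-719\right) \left(- \frac{1}{811}\right) + 1483 \left(- \frac{1}{786}\right) = \frac{719}{811} - \frac{1483}{786} = - \frac{637579}{637446} \approx -1.0002$)
$n{\left(O \right)} = 1$
$y{\left(N \right)} = \frac{1}{N}$ ($y{\left(N \right)} = 1 \frac{1}{N} = \frac{1}{N}$)
$- \frac{934160}{y{\left(d \right)}} = - \frac{934160}{\frac{1}{- \frac{637579}{637446}}} = - \frac{934160}{- \frac{637446}{637579}} = \left(-934160\right) \left(- \frac{637579}{637446}\right) = \frac{297800399320}{318723}$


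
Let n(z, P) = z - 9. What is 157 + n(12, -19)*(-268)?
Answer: -647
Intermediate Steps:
n(z, P) = -9 + z
157 + n(12, -19)*(-268) = 157 + (-9 + 12)*(-268) = 157 + 3*(-268) = 157 - 804 = -647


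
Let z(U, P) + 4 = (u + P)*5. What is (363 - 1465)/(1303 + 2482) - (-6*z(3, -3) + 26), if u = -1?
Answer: -644552/3785 ≈ -170.29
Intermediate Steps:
z(U, P) = -9 + 5*P (z(U, P) = -4 + (-1 + P)*5 = -4 + (-5 + 5*P) = -9 + 5*P)
(363 - 1465)/(1303 + 2482) - (-6*z(3, -3) + 26) = (363 - 1465)/(1303 + 2482) - (-6*(-9 + 5*(-3)) + 26) = -1102/3785 - (-6*(-9 - 15) + 26) = -1102*1/3785 - (-6*(-24) + 26) = -1102/3785 - (144 + 26) = -1102/3785 - 1*170 = -1102/3785 - 170 = -644552/3785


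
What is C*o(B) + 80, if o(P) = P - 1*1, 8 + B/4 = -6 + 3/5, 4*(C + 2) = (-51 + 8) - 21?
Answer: 5314/5 ≈ 1062.8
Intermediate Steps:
C = -18 (C = -2 + ((-51 + 8) - 21)/4 = -2 + (-43 - 21)/4 = -2 + (1/4)*(-64) = -2 - 16 = -18)
B = -268/5 (B = -32 + 4*(-6 + 3/5) = -32 + 4*(-27/5) = -32 - 108/5 = -268/5 ≈ -53.600)
o(P) = -1 + P (o(P) = P - 1 = -1 + P)
C*o(B) + 80 = -18*(-1 - 268/5) + 80 = -18*(-273/5) + 80 = 4914/5 + 80 = 5314/5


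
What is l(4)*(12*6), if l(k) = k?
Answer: 288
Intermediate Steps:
l(4)*(12*6) = 4*(12*6) = 4*72 = 288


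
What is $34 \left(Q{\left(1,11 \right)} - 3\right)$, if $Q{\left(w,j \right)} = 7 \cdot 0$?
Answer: $-102$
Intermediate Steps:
$Q{\left(w,j \right)} = 0$
$34 \left(Q{\left(1,11 \right)} - 3\right) = 34 \left(0 - 3\right) = 34 \left(-3\right) = -102$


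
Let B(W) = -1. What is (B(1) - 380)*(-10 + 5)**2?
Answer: -9525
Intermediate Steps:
(B(1) - 380)*(-10 + 5)**2 = (-1 - 380)*(-10 + 5)**2 = -381*(-5)**2 = -381*25 = -9525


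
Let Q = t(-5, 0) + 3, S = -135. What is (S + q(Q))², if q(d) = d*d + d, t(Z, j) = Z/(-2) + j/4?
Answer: 157609/16 ≈ 9850.6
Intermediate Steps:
t(Z, j) = -Z/2 + j/4 (t(Z, j) = Z*(-½) + j*(¼) = -Z/2 + j/4)
Q = 11/2 (Q = (-½*(-5) + (¼)*0) + 3 = (5/2 + 0) + 3 = 5/2 + 3 = 11/2 ≈ 5.5000)
q(d) = d + d² (q(d) = d² + d = d + d²)
(S + q(Q))² = (-135 + 11*(1 + 11/2)/2)² = (-135 + (11/2)*(13/2))² = (-135 + 143/4)² = (-397/4)² = 157609/16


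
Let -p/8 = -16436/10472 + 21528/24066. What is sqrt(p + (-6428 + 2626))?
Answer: I*sqrt(237323579721382)/250019 ≈ 61.617*I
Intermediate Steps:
p = 1350060/250019 (p = -8*(-16436/10472 + 21528/24066) = -8*(-16436*1/10472 + 21528*(1/24066)) = -8*(-587/374 + 1196/1337) = -8*(-337515/500038) = 1350060/250019 ≈ 5.3998)
sqrt(p + (-6428 + 2626)) = sqrt(1350060/250019 + (-6428 + 2626)) = sqrt(1350060/250019 - 3802) = sqrt(-949222178/250019) = I*sqrt(237323579721382)/250019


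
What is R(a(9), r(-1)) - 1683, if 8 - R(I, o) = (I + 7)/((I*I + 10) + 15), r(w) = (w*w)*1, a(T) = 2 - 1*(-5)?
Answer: -61982/37 ≈ -1675.2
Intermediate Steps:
a(T) = 7 (a(T) = 2 + 5 = 7)
r(w) = w² (r(w) = w²*1 = w²)
R(I, o) = 8 - (7 + I)/(25 + I²) (R(I, o) = 8 - (I + 7)/((I*I + 10) + 15) = 8 - (7 + I)/((I² + 10) + 15) = 8 - (7 + I)/((10 + I²) + 15) = 8 - (7 + I)/(25 + I²))
R(a(9), r(-1)) - 1683 = (193 - 1*7 + 8*7²)/(25 + 7²) - 1683 = (193 - 7 + 8*49)/(25 + 49) - 1683 = (193 - 7 + 392)/74 - 1683 = (1/74)*578 - 1683 = 289/37 - 1683 = -61982/37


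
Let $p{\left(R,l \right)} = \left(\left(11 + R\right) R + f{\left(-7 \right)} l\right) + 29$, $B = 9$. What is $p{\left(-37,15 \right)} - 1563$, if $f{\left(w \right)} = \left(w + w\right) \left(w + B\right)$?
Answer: $-992$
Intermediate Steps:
$f{\left(w \right)} = 2 w \left(9 + w\right)$ ($f{\left(w \right)} = \left(w + w\right) \left(w + 9\right) = 2 w \left(9 + w\right)$)
$p{\left(R,l \right)} = 29 - 28 l + R \left(11 + R\right)$ ($p{\left(R,l \right)} = \left(\left(11 + R\right) R + 2 \left(-7\right) \left(9 - 7\right) l\right) + 29 = \left(R \left(11 + R\right) + 2 \left(-7\right) 2 l\right) + 29 = \left(R \left(11 + R\right) - 28 l\right) + 29 = \left(- 28 l + R \left(11 + R\right)\right) + 29 = 29 - 28 l + R \left(11 + R\right)$)
$p{\left(-37,15 \right)} - 1563 = \left(29 + \left(-37\right)^{2} - 420 + 11 \left(-37\right)\right) - 1563 = \left(29 + 1369 - 420 - 407\right) - 1563 = 571 - 1563 = -992$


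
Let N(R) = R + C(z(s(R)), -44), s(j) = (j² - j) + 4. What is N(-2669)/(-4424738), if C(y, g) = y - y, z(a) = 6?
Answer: 2669/4424738 ≈ 0.00060320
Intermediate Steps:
s(j) = 4 + j² - j
C(y, g) = 0
N(R) = R (N(R) = R + 0 = R)
N(-2669)/(-4424738) = -2669/(-4424738) = -2669*(-1/4424738) = 2669/4424738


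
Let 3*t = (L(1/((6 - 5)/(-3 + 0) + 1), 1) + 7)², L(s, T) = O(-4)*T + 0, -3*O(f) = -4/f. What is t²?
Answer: 160000/729 ≈ 219.48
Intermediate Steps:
O(f) = 4/(3*f) (O(f) = -(-4)/(3*f) = 4/(3*f))
L(s, T) = -T/3 (L(s, T) = ((4/3)/(-4))*T + 0 = ((4/3)*(-¼))*T + 0 = -T/3 + 0 = -T/3)
t = 400/27 (t = (-⅓*1 + 7)²/3 = (-⅓ + 7)²/3 = (20/3)²/3 = (⅓)*(400/9) = 400/27 ≈ 14.815)
t² = (400/27)² = 160000/729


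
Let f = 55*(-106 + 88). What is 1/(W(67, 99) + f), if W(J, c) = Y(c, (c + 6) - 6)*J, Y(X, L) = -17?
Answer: -1/2129 ≈ -0.00046970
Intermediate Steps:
W(J, c) = -17*J
f = -990 (f = 55*(-18) = -990)
1/(W(67, 99) + f) = 1/(-17*67 - 990) = 1/(-1139 - 990) = 1/(-2129) = -1/2129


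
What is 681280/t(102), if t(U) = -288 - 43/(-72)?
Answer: -49052160/20693 ≈ -2370.5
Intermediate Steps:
t(U) = -20693/72 (t(U) = -288 - 43*(-1)/72 = -288 - 1*(-43/72) = -288 + 43/72 = -20693/72)
681280/t(102) = 681280/(-20693/72) = 681280*(-72/20693) = -49052160/20693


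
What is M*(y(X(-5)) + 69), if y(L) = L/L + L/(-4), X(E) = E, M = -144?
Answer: -10260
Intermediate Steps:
y(L) = 1 - L/4 (y(L) = 1 + L*(-¼) = 1 - L/4)
M*(y(X(-5)) + 69) = -144*((1 - ¼*(-5)) + 69) = -144*((1 + 5/4) + 69) = -144*(9/4 + 69) = -144*285/4 = -10260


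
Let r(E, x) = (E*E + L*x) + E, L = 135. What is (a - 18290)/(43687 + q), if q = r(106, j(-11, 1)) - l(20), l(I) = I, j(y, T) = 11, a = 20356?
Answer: 1033/28247 ≈ 0.036570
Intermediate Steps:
r(E, x) = E + E**2 + 135*x (r(E, x) = (E*E + 135*x) + E = (E**2 + 135*x) + E = E + E**2 + 135*x)
q = 12807 (q = (106 + 106**2 + 135*11) - 1*20 = (106 + 11236 + 1485) - 20 = 12827 - 20 = 12807)
(a - 18290)/(43687 + q) = (20356 - 18290)/(43687 + 12807) = 2066/56494 = 2066*(1/56494) = 1033/28247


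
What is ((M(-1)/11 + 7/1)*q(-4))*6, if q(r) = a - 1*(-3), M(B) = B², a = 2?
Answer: 2340/11 ≈ 212.73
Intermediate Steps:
q(r) = 5 (q(r) = 2 - 1*(-3) = 2 + 3 = 5)
((M(-1)/11 + 7/1)*q(-4))*6 = (((-1)²/11 + 7/1)*5)*6 = ((1*(1/11) + 7*1)*5)*6 = ((1/11 + 7)*5)*6 = ((78/11)*5)*6 = (390/11)*6 = 2340/11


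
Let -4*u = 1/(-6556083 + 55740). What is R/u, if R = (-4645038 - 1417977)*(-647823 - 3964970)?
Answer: 727191633241553027940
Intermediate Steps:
u = 1/26001372 (u = -1/(4*(-6556083 + 55740)) = -¼/(-6500343) = -¼*(-1/6500343) = 1/26001372 ≈ 3.8460e-8)
R = 27967433150895 (R = -6063015*(-4612793) = 27967433150895)
R/u = 27967433150895/(1/26001372) = 27967433150895*26001372 = 727191633241553027940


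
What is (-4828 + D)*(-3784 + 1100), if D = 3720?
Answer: 2973872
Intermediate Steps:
(-4828 + D)*(-3784 + 1100) = (-4828 + 3720)*(-3784 + 1100) = -1108*(-2684) = 2973872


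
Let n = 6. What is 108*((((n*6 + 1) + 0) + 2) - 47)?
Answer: -864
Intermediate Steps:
108*((((n*6 + 1) + 0) + 2) - 47) = 108*((((6*6 + 1) + 0) + 2) - 47) = 108*((((36 + 1) + 0) + 2) - 47) = 108*(((37 + 0) + 2) - 47) = 108*((37 + 2) - 47) = 108*(39 - 47) = 108*(-8) = -864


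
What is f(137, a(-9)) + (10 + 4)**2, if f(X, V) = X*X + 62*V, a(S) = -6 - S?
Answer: 19151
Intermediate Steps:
f(X, V) = X**2 + 62*V
f(137, a(-9)) + (10 + 4)**2 = (137**2 + 62*(-6 - 1*(-9))) + (10 + 4)**2 = (18769 + 62*(-6 + 9)) + 14**2 = (18769 + 62*3) + 196 = (18769 + 186) + 196 = 18955 + 196 = 19151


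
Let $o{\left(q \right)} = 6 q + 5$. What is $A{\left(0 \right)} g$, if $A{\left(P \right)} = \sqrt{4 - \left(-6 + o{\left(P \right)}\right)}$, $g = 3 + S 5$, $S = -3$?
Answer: $- 12 \sqrt{5} \approx -26.833$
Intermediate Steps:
$o{\left(q \right)} = 5 + 6 q$
$g = -12$ ($g = 3 - 15 = -12$)
$A{\left(P \right)} = \sqrt{5 - 6 P}$ ($A{\left(P \right)} = \sqrt{4 - \left(-1 + 6 P\right)} = \sqrt{5 - 6 P}$)
$A{\left(0 \right)} g = \sqrt{5 - 0} \left(-12\right) = \sqrt{5 + 0} \left(-12\right) = \sqrt{5} \left(-12\right) = - 12 \sqrt{5}$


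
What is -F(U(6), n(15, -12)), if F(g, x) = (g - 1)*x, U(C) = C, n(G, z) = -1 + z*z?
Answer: -715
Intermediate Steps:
n(G, z) = -1 + z²
F(g, x) = x*(-1 + g) (F(g, x) = (-1 + g)*x = x*(-1 + g))
-F(U(6), n(15, -12)) = -(-1 + (-12)²)*(-1 + 6) = -(-1 + 144)*5 = -143*5 = -1*715 = -715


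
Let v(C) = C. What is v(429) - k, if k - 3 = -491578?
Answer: 492004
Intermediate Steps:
k = -491575 (k = 3 - 491578 = -491575)
v(429) - k = 429 - 1*(-491575) = 429 + 491575 = 492004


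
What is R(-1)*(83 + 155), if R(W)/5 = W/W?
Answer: 1190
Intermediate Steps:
R(W) = 5 (R(W) = 5*(W/W) = 5*1 = 5)
R(-1)*(83 + 155) = 5*(83 + 155) = 5*238 = 1190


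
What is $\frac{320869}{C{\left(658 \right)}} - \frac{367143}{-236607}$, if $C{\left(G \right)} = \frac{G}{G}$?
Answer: $\frac{3615248506}{11267} \approx 3.2087 \cdot 10^{5}$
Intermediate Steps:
$C{\left(G \right)} = 1$
$\frac{320869}{C{\left(658 \right)}} - \frac{367143}{-236607} = \frac{320869}{1} - \frac{367143}{-236607} = 320869 \cdot 1 - - \frac{17483}{11267} = 320869 + \frac{17483}{11267} = \frac{3615248506}{11267}$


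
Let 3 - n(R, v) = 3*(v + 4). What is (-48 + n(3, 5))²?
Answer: 5184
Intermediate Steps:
n(R, v) = -9 - 3*v (n(R, v) = 3 - 3*(v + 4) = 3 - 3*(4 + v) = 3 - (12 + 3*v) = 3 + (-12 - 3*v) = -9 - 3*v)
(-48 + n(3, 5))² = (-48 + (-9 - 3*5))² = (-48 + (-9 - 15))² = (-48 - 24)² = (-72)² = 5184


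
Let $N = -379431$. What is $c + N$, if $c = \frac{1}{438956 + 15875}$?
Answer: $- \frac{172576981160}{454831} \approx -3.7943 \cdot 10^{5}$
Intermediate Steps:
$c = \frac{1}{454831} \approx 2.1986 \cdot 10^{-6}$
$c + N = \frac{1}{454831} - 379431 = - \frac{172576981160}{454831}$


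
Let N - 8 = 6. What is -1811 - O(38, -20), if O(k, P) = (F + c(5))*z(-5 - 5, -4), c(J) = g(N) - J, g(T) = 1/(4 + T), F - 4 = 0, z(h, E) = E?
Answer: -16333/9 ≈ -1814.8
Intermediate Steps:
F = 4 (F = 4 + 0 = 4)
N = 14 (N = 8 + 6 = 14)
c(J) = 1/18 - J (c(J) = 1/(4 + 14) - J = 1/18 - J)
O(k, P) = 34/9 (O(k, P) = (4 + (1/18 - 1*5))*(-4) = (4 + (1/18 - 5))*(-4) = (4 - 89/18)*(-4) = -17/18*(-4) = 34/9)
-1811 - O(38, -20) = -1811 - 1*34/9 = -1811 - 34/9 = -16333/9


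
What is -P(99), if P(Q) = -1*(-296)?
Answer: -296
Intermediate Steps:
P(Q) = 296
-P(99) = -1*296 = -296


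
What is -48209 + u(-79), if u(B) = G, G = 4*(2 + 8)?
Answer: -48169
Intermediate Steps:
G = 40 (G = 4*10 = 40)
u(B) = 40
-48209 + u(-79) = -48209 + 40 = -48169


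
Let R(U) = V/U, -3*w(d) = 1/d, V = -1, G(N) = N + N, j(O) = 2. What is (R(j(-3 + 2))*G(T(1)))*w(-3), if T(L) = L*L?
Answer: -⅑ ≈ -0.11111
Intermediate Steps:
T(L) = L²
G(N) = 2*N
w(d) = -1/(3*d)
R(U) = -1/U
(R(j(-3 + 2))*G(T(1)))*w(-3) = ((-1/2)*(2*1²))*(-⅓/(-3)) = ((-1*½)*(2*1))*(-⅓*(-⅓)) = -½*2*(⅑) = -1*⅑ = -⅑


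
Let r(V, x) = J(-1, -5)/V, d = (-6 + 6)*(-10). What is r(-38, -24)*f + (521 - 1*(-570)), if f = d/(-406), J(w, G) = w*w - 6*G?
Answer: 1091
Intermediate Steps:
d = 0 (d = 0*(-10) = 0)
J(w, G) = w² - 6*G
r(V, x) = 31/V (r(V, x) = ((-1)² - 6*(-5))/V = (1 + 30)/V = 31/V)
f = 0 (f = 0/(-406) = 0*(-1/406) = 0)
r(-38, -24)*f + (521 - 1*(-570)) = (31/(-38))*0 + (521 - 1*(-570)) = (31*(-1/38))*0 + (521 + 570) = -31/38*0 + 1091 = 0 + 1091 = 1091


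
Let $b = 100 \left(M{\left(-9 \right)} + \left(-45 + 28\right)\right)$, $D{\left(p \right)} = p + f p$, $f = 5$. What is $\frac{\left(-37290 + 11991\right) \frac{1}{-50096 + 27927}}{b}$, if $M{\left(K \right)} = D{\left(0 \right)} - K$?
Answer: $- \frac{25299}{17735200} \approx -0.0014265$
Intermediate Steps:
$D{\left(p \right)} = 6 p$ ($D{\left(p \right)} = p + 5 p = 6 p$)
$M{\left(K \right)} = - K$ ($M{\left(K \right)} = 6 \cdot 0 - K = 0 - K = - K$)
$b = -800$ ($b = 100 \left(\left(-1\right) \left(-9\right) + \left(-45 + 28\right)\right) = 100 \left(9 - 17\right) = 100 \left(-8\right) = -800$)
$\frac{\left(-37290 + 11991\right) \frac{1}{-50096 + 27927}}{b} = \frac{\left(-37290 + 11991\right) \frac{1}{-50096 + 27927}}{-800} = - \frac{25299}{-22169} \left(- \frac{1}{800}\right) = \left(-25299\right) \left(- \frac{1}{22169}\right) \left(- \frac{1}{800}\right) = \frac{25299}{22169} \left(- \frac{1}{800}\right) = - \frac{25299}{17735200}$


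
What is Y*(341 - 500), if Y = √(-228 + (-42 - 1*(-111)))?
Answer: -159*I*√159 ≈ -2004.9*I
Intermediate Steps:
Y = I*√159 (Y = √(-228 + (-42 + 111)) = √(-228 + 69) = √(-159) = I*√159 ≈ 12.61*I)
Y*(341 - 500) = (I*√159)*(341 - 500) = (I*√159)*(-159) = -159*I*√159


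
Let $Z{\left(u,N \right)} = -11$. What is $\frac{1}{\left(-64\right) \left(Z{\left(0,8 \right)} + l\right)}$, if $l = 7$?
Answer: $\frac{1}{256} \approx 0.0039063$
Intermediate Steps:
$\frac{1}{\left(-64\right) \left(Z{\left(0,8 \right)} + l\right)} = \frac{1}{\left(-64\right) \left(-11 + 7\right)} = \frac{1}{\left(-64\right) \left(-4\right)} = \frac{1}{256}$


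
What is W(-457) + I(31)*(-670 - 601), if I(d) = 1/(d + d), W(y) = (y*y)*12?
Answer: 5012335/2 ≈ 2.5062e+6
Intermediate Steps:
W(y) = 12*y² (W(y) = y²*12 = 12*y²)
I(d) = 1/(2*d)
W(-457) + I(31)*(-670 - 601) = 12*(-457)² + ((½)/31)*(-670 - 601) = 12*208849 + ((½)*(1/31))*(-1271) = 2506188 + (1/62)*(-1271) = 2506188 - 41/2 = 5012335/2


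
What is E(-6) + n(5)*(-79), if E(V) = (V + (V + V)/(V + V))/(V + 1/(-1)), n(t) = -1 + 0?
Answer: 558/7 ≈ 79.714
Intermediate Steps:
n(t) = -1
E(V) = (1 + V)/(-1 + V) (E(V) = (V + (2*V)/((2*V)))/(V - 1) = (V + (2*V)*(1/(2*V)))/(-1 + V) = (V + 1)/(-1 + V) = (1 + V)/(-1 + V))
E(-6) + n(5)*(-79) = (1 - 6)/(-1 - 6) - 1*(-79) = -5/(-7) + 79 = -⅐*(-5) + 79 = 5/7 + 79 = 558/7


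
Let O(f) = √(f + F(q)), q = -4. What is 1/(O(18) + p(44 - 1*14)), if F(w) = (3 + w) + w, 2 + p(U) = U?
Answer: 28/771 - √13/771 ≈ 0.031640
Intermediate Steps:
p(U) = -2 + U
F(w) = 3 + 2*w
O(f) = √(-5 + f) (O(f) = √(f + (3 + 2*(-4))) = √(f + (3 - 8)) = √(f - 5) = √(-5 + f))
1/(O(18) + p(44 - 1*14)) = 1/(√(-5 + 18) + (-2 + (44 - 1*14))) = 1/(√13 + (-2 + (44 - 14))) = 1/(√13 + (-2 + 30)) = 1/(√13 + 28) = 1/(28 + √13)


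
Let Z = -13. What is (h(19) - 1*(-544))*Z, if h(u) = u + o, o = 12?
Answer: -7475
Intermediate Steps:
h(u) = 12 + u (h(u) = u + 12 = 12 + u)
(h(19) - 1*(-544))*Z = ((12 + 19) - 1*(-544))*(-13) = (31 + 544)*(-13) = 575*(-13) = -7475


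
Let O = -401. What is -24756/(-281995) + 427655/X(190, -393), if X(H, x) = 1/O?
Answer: -48359225236969/281995 ≈ -1.7149e+8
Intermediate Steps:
X(H, x) = -1/401 (X(H, x) = 1/(-401) = -1/401)
-24756/(-281995) + 427655/X(190, -393) = -24756/(-281995) + 427655/(-1/401) = -24756*(-1/281995) + 427655*(-401) = 24756/281995 - 171489655 = -48359225236969/281995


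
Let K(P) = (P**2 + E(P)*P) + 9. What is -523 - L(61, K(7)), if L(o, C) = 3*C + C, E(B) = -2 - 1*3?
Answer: -615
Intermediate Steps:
E(B) = -5 (E(B) = -2 - 3 = -5)
K(P) = 9 + P**2 - 5*P (K(P) = (P**2 - 5*P) + 9 = 9 + P**2 - 5*P)
L(o, C) = 4*C
-523 - L(61, K(7)) = -523 - 4*(9 + 7**2 - 5*7) = -523 - 4*(9 + 49 - 35) = -523 - 4*23 = -523 - 1*92 = -523 - 92 = -615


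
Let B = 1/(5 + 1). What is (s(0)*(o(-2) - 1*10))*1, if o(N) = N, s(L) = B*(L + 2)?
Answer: -4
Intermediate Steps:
B = ⅙ (B = 1/6 = ⅙ ≈ 0.16667)
s(L) = ⅓ + L/6 (s(L) = (L + 2)/6 = (2 + L)/6 = ⅓ + L/6)
(s(0)*(o(-2) - 1*10))*1 = ((⅓ + (⅙)*0)*(-2 - 1*10))*1 = ((⅓ + 0)*(-2 - 10))*1 = ((⅓)*(-12))*1 = -4*1 = -4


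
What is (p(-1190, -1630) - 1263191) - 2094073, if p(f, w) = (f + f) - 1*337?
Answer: -3359981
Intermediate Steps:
p(f, w) = -337 + 2*f (p(f, w) = 2*f - 337 = -337 + 2*f)
(p(-1190, -1630) - 1263191) - 2094073 = ((-337 + 2*(-1190)) - 1263191) - 2094073 = ((-337 - 2380) - 1263191) - 2094073 = (-2717 - 1263191) - 2094073 = -1265908 - 2094073 = -3359981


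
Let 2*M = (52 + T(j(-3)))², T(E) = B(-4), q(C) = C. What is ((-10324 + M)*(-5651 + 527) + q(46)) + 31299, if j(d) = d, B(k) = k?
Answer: 47028673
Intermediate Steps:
T(E) = -4
M = 1152 (M = (52 - 4)²/2 = (½)*48² = (½)*2304 = 1152)
((-10324 + M)*(-5651 + 527) + q(46)) + 31299 = ((-10324 + 1152)*(-5651 + 527) + 46) + 31299 = (-9172*(-5124) + 46) + 31299 = (46997328 + 46) + 31299 = 46997374 + 31299 = 47028673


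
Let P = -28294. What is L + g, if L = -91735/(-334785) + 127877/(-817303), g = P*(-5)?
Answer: 7741832919485222/54724156971 ≈ 1.4147e+5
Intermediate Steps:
g = 141470 (g = -28294*(-5) = 141470)
L = 6432797852/54724156971 (L = -91735*(-1/334785) + 127877*(-1/817303) = 18347/66957 - 127877/817303 = 6432797852/54724156971 ≈ 0.11755)
L + g = 6432797852/54724156971 + 141470 = 7741832919485222/54724156971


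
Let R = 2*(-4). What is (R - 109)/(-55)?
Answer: 117/55 ≈ 2.1273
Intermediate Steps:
R = -8
(R - 109)/(-55) = (-8 - 109)/(-55) = -1/55*(-117) = 117/55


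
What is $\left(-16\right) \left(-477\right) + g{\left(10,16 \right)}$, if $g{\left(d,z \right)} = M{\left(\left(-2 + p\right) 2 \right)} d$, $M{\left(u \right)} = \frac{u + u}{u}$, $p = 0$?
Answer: $7652$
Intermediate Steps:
$M{\left(u \right)} = 2$ ($M{\left(u \right)} = \frac{2 u}{u} = 2$)
$g{\left(d,z \right)} = 2 d$
$\left(-16\right) \left(-477\right) + g{\left(10,16 \right)} = \left(-16\right) \left(-477\right) + 2 \cdot 10 = 7632 + 20 = 7652$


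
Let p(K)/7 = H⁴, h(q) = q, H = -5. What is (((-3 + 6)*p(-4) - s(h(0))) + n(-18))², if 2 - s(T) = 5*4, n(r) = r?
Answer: 172265625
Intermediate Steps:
s(T) = -18 (s(T) = 2 - 5*4 = 2 - 1*20 = 2 - 20 = -18)
p(K) = 4375 (p(K) = 7*(-5)⁴ = 7*625 = 4375)
(((-3 + 6)*p(-4) - s(h(0))) + n(-18))² = (((-3 + 6)*4375 - 1*(-18)) - 18)² = ((3*4375 + 18) - 18)² = ((13125 + 18) - 18)² = (13143 - 18)² = 13125² = 172265625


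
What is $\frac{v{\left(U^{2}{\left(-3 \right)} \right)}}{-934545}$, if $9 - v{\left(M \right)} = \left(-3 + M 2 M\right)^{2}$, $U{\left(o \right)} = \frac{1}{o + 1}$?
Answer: $- \frac{47}{59810880} \approx -7.8581 \cdot 10^{-7}$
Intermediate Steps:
$U{\left(o \right)} = \frac{1}{1 + o}$
$v{\left(M \right)} = 9 - \left(-3 + 2 M^{2}\right)^{2}$ ($v{\left(M \right)} = 9 - \left(-3 + M 2 M\right)^{2} = 9 - \left(-3 + 2 M M\right)^{2} = 9 - \left(-3 + 2 M^{2}\right)^{2}$)
$\frac{v{\left(U^{2}{\left(-3 \right)} \right)}}{-934545} = \frac{9 - \left(-3 + 2 \left(\left(\frac{1}{1 - 3}\right)^{2}\right)^{2}\right)^{2}}{-934545} = \left(9 - \left(-3 + 2 \left(\left(\frac{1}{-2}\right)^{2}\right)^{2}\right)^{2}\right) \left(- \frac{1}{934545}\right) = \left(9 - \left(-3 + 2 \left(\left(- \frac{1}{2}\right)^{2}\right)^{2}\right)^{2}\right) \left(- \frac{1}{934545}\right) = \left(9 - \left(-3 + \frac{2}{16}\right)^{2}\right) \left(- \frac{1}{934545}\right) = \left(9 - \left(-3 + 2 \cdot \frac{1}{16}\right)^{2}\right) \left(- \frac{1}{934545}\right) = \left(9 - \left(-3 + \frac{1}{8}\right)^{2}\right) \left(- \frac{1}{934545}\right) = \left(9 - \left(- \frac{23}{8}\right)^{2}\right) \left(- \frac{1}{934545}\right) = \left(9 - \frac{529}{64}\right) \left(- \frac{1}{934545}\right) = \frac{47}{64} \left(- \frac{1}{934545}\right) = - \frac{47}{59810880}$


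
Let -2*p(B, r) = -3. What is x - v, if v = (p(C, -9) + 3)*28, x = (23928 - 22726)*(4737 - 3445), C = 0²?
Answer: 1552858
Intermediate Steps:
C = 0
p(B, r) = 3/2 (p(B, r) = -½*(-3) = 3/2)
x = 1552984 (x = 1202*1292 = 1552984)
v = 126 (v = (3/2 + 3)*28 = (9/2)*28 = 126)
x - v = 1552984 - 1*126 = 1552984 - 126 = 1552858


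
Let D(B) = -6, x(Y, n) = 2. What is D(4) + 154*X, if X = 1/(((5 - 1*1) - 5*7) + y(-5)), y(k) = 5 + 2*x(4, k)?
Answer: -13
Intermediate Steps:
y(k) = 9 (y(k) = 5 + 2*2 = 5 + 4 = 9)
X = -1/22 (X = 1/(((5 - 1*1) - 5*7) + 9) = 1/(((5 - 1) - 35) + 9) = 1/((4 - 35) + 9) = 1/(-31 + 9) = 1/(-22) = -1/22 ≈ -0.045455)
D(4) + 154*X = -6 + 154*(-1/22) = -6 - 7 = -13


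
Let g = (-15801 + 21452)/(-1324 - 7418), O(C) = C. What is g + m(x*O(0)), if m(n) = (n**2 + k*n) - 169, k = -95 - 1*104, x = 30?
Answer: -1483049/8742 ≈ -169.65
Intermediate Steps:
k = -199 (k = -95 - 104 = -199)
g = -5651/8742 (g = 5651/(-8742) = 5651*(-1/8742) = -5651/8742 ≈ -0.64642)
m(n) = -169 + n**2 - 199*n (m(n) = (n**2 - 199*n) - 169 = -169 + n**2 - 199*n)
g + m(x*O(0)) = -5651/8742 + (-169 + (30*0)**2 - 5970*0) = -5651/8742 + (-169 + 0**2 - 199*0) = -5651/8742 + (-169 + 0 + 0) = -5651/8742 - 169 = -1483049/8742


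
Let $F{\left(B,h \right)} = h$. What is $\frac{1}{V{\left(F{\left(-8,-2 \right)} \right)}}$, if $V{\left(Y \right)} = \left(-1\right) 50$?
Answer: $- \frac{1}{50} \approx -0.02$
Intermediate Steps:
$V{\left(Y \right)} = -50$
$\frac{1}{V{\left(F{\left(-8,-2 \right)} \right)}} = \frac{1}{-50} = - \frac{1}{50}$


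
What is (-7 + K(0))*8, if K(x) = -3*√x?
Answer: -56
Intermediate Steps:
(-7 + K(0))*8 = (-7 - 3*√0)*8 = (-7 - 3*0)*8 = (-7 + 0)*8 = -7*8 = -56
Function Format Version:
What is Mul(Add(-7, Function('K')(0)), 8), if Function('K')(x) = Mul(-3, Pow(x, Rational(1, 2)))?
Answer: -56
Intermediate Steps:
Mul(Add(-7, Function('K')(0)), 8) = Mul(Add(-7, Mul(-3, Pow(0, Rational(1, 2)))), 8) = Mul(Add(-7, Mul(-3, 0)), 8) = Mul(Add(-7, 0), 8) = Mul(-7, 8) = -56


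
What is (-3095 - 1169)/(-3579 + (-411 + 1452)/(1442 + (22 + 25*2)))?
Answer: 6455696/5417565 ≈ 1.1916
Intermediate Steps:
(-3095 - 1169)/(-3579 + (-411 + 1452)/(1442 + (22 + 25*2))) = -4264/(-3579 + 1041/(1442 + (22 + 50))) = -4264/(-3579 + 1041/(1442 + 72)) = -4264/(-3579 + 1041/1514) = -4264/(-5417565/1514) = -4264*(-1514/5417565) = 6455696/5417565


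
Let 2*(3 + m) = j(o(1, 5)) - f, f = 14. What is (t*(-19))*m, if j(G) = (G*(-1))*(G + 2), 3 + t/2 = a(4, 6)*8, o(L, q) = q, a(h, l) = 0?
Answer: -3135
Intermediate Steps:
t = -6 (t = -6 + 2*(0*8) = -6 + 2*0 = -6 + 0 = -6)
j(G) = -G*(2 + G) (j(G) = (-G)*(2 + G) = -G*(2 + G))
m = -55/2 (m = -3 + (-1*5*(2 + 5) - 1*14)/2 = -3 + (-1*5*7 - 14)/2 = -3 + (-35 - 14)/2 = -3 + (1/2)*(-49) = -3 - 49/2 = -55/2 ≈ -27.500)
(t*(-19))*m = -6*(-19)*(-55/2) = 114*(-55/2) = -3135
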